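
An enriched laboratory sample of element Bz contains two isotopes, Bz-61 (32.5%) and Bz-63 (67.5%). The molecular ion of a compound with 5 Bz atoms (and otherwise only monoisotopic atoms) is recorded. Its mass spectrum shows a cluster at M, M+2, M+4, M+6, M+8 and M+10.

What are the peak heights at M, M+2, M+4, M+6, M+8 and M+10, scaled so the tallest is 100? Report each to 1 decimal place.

1.1 : 11.2 : 46.4 : 96.3 : 100.0 : 41.5

Expanding (0.325 + 0.675)^5:
P(M) = 0.325^5 = 0.003626
P(M+2) = 5 × 0.325^4 × 0.675^1 = 0.037654
P(M+4) = 10 × 0.325^3 × 0.675^2 = 0.156408
P(M+6) = 10 × 0.325^2 × 0.675^3 = 0.324846
P(M+8) = 5 × 0.325^1 × 0.675^4 = 0.337340
P(M+10) = 0.675^5 = 0.140126
The M+8 peak is largest (0.337340); scaling to 100 gives 1.1 : 11.2 : 46.4 : 96.3 : 100.0 : 41.5.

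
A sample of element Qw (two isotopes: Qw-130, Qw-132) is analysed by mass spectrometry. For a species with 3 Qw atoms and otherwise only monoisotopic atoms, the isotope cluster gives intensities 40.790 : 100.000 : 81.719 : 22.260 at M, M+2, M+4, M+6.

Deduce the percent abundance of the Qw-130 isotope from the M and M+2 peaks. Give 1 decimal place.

55.0%

Write p for the Qw-130 fraction. I(M+2)/I(M) = [C(3,1)·p^2·(1−p)] / p^3 = 3·(1−p)/p = 100.000/40.790 = 2.4516
(1−p)/p = 2.4516/3 = 0.8172  ⇒  p = 1/(1 + 0.8172) = 0.5503
Qw-130: 55.0%, Qw-132: 45.0%.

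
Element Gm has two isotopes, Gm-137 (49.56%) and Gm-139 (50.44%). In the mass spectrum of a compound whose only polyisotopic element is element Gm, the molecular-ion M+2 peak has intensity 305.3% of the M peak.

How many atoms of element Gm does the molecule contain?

3

For n independent Gm atoms, I(M+2)/I(M) = n · (abundance Gm-139) / (abundance Gm-137) = n · 0.5044/0.4956.
n = 3.053 × 0.4956/0.5044 = 3.00 ≈ 3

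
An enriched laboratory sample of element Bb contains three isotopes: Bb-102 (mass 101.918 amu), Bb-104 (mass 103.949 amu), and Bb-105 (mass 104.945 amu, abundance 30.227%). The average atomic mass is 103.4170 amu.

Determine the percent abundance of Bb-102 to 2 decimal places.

The remaining 69.773% is split between Bb-102 (fraction x) and Bb-104 (fraction 0.69773 − x).
Substituting: 101.918x + 103.949(0.69773 − x) = 71.69527485
(101.918 − 103.949)x = -0.83306092  ⇒  x = 0.41017, y = 0.28756
Bb-102: 41.02%, Bb-104: 28.76%.

41.02%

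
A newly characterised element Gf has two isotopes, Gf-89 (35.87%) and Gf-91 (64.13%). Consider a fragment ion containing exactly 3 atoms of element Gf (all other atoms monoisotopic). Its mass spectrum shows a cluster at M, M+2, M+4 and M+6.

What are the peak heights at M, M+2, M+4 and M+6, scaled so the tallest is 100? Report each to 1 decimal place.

10.4 : 55.9 : 100.0 : 59.6

Each Gf atom is independently Gf-89 (p = 0.3587) or Gf-91 (q = 0.6413); the cluster is the binomial expansion (p + q)^3.
P(M) = 0.3587^3 = 0.046152
P(M+2) = 3 × 0.3587^2 × 0.6413^1 = 0.247540
P(M+4) = 3 × 0.3587^1 × 0.6413^2 = 0.442563
P(M+6) = 0.6413^3 = 0.263745
The M+4 peak is largest (0.442563); scaling to 100 gives 10.4 : 55.9 : 100.0 : 59.6.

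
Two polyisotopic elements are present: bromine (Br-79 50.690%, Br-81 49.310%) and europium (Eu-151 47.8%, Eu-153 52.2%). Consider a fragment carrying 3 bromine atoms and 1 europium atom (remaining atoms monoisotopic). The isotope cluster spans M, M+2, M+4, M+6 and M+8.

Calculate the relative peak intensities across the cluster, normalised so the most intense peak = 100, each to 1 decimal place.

Bromine pattern (n=3): 0.13024674 : 0.3801026 : 0.36975457 : 0.11989609
Europium pattern (n=1): 0.4780 : 0.5220
Convolve the two distributions (both contribute in 2-u steps):
  M: 0.13024674×0.4780 = 0.062258
  M+2: 0.13024674×0.5220 + 0.3801026×0.4780 = 0.249678
  M+4: 0.3801026×0.5220 + 0.36975457×0.4780 = 0.375156
  M+6: 0.36975457×0.5220 + 0.11989609×0.4780 = 0.250322
  M+8: 0.11989609×0.5220 = 0.062586
Scale to base peak (0.375156) = 100: 16.6 : 66.6 : 100.0 : 66.7 : 16.7

16.6 : 66.6 : 100.0 : 66.7 : 16.7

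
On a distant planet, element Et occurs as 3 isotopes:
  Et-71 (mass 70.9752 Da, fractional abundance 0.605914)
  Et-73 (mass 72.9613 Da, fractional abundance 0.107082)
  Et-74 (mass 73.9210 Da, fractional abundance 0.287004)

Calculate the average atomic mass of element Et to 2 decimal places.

Average mass = Σ (abundance × isotope mass) = 0.605914 × 70.9752 + 0.107082 × 72.9613 + 0.287004 × 73.9210
= 43.00487 + 7.81284 + 21.21562 = 72.03333 Da

72.03 Da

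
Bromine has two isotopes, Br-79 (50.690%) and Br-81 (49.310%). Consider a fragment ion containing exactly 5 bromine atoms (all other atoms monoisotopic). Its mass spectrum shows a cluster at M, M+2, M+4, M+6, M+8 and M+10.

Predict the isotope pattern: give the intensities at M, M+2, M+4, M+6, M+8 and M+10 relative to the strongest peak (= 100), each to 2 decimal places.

Expanding (0.50690 + 0.49310)^5:
P(M) = 0.50690^5 = 0.033467
P(M+2) = 5 × 0.50690^4 × 0.49310^1 = 0.162777
P(M+4) = 10 × 0.50690^3 × 0.49310^2 = 0.316692
P(M+6) = 10 × 0.50690^2 × 0.49310^3 = 0.308070
P(M+8) = 5 × 0.50690^1 × 0.49310^4 = 0.149842
P(M+10) = 0.49310^5 = 0.029152
The M+4 peak is largest (0.316692); scaling to 100 gives 10.57 : 51.40 : 100.00 : 97.28 : 47.31 : 9.21.

10.57 : 51.40 : 100.00 : 97.28 : 47.31 : 9.21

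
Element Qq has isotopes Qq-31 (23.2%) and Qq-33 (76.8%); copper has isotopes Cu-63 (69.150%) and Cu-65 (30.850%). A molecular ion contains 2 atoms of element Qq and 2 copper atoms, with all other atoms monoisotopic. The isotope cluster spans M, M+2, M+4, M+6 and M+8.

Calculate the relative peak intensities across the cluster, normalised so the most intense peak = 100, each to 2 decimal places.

Element Qq pattern (n=2): 0.053824 : 0.356352 : 0.589824
Copper pattern (n=2): 0.47817225 : 0.4266555 : 0.09517225
Convolve the two distributions (both contribute in 2-u steps):
  M: 0.053824×0.47817225 = 0.025737
  M+2: 0.053824×0.4266555 + 0.356352×0.47817225 = 0.193362
  M+4: 0.053824×0.09517225 + 0.356352×0.4266555 + 0.589824×0.47817225 = 0.439200
  M+6: 0.356352×0.09517225 + 0.589824×0.4266555 = 0.285566
  M+8: 0.589824×0.09517225 = 0.056135
Scale to base peak (0.439200) = 100: 5.86 : 44.03 : 100.00 : 65.02 : 12.78

5.86 : 44.03 : 100.00 : 65.02 : 12.78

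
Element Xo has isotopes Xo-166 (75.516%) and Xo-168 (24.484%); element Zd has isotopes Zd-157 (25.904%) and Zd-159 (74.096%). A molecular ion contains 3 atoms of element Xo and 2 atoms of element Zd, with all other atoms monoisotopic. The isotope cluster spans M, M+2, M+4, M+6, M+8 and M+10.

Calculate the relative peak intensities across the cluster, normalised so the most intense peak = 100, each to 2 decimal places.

7.11 : 47.60 : 100.00 : 69.67 : 19.74 : 1.98

Element Xo pattern (n=3): 0.43064254 : 0.41887224 : 0.13580788 : 0.01467733
Element Zd pattern (n=2): 0.06710172 : 0.38387656 : 0.54902172
Convolve the two distributions (both contribute in 2-u steps):
  M: 0.43064254×0.06710172 = 0.028897
  M+2: 0.43064254×0.38387656 + 0.41887224×0.06710172 = 0.193421
  M+4: 0.43064254×0.54902172 + 0.41887224×0.38387656 + 0.13580788×0.06710172 = 0.406340
  M+6: 0.41887224×0.54902172 + 0.13580788×0.38387656 + 0.01467733×0.06710172 = 0.283088
  M+8: 0.13580788×0.54902172 + 0.01467733×0.38387656 = 0.080196
  M+10: 0.01467733×0.54902172 = 0.008058
Scale to base peak (0.406340) = 100: 7.11 : 47.60 : 100.00 : 69.67 : 19.74 : 1.98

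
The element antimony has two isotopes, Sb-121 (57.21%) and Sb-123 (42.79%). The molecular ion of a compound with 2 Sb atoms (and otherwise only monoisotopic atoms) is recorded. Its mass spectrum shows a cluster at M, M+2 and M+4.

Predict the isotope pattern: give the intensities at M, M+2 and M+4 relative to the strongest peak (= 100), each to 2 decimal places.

Expanding (0.5721 + 0.4279)^2:
P(M) = 0.5721^2 = 0.327298
P(M+2) = 2 × 0.5721^1 × 0.4279^1 = 0.489603
P(M+4) = 0.4279^2 = 0.183098
The M+2 peak is largest (0.489603); scaling to 100 gives 66.85 : 100.00 : 37.40.

66.85 : 100.00 : 37.40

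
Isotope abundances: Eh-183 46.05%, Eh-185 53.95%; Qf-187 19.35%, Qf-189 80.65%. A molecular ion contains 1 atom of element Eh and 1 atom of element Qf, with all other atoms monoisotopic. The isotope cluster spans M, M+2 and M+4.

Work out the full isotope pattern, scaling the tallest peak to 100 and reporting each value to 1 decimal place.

Element Eh pattern (n=1): 0.4605 : 0.5395
Element Qf pattern (n=1): 0.1935 : 0.8065
Convolve the two distributions (both contribute in 2-u steps):
  M: 0.4605×0.1935 = 0.089107
  M+2: 0.4605×0.8065 + 0.5395×0.1935 = 0.475787
  M+4: 0.5395×0.8065 = 0.435107
Scale to base peak (0.475787) = 100: 18.7 : 100.0 : 91.4

18.7 : 100.0 : 91.4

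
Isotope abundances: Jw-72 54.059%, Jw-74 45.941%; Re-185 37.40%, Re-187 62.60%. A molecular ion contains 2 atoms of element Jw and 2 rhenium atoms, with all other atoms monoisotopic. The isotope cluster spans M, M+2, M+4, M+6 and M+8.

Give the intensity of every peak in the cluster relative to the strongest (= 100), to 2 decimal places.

Element Jw pattern (n=2): 0.29223755 : 0.4967049 : 0.21105755
Rhenium pattern (n=2): 0.139876 : 0.468248 : 0.391876
Convolve the two distributions (both contribute in 2-u steps):
  M: 0.29223755×0.139876 = 0.040877
  M+2: 0.29223755×0.468248 + 0.4967049×0.139876 = 0.206317
  M+4: 0.29223755×0.391876 + 0.4967049×0.468248 + 0.21105755×0.139876 = 0.376624
  M+6: 0.4967049×0.391876 + 0.21105755×0.468248 = 0.293474
  M+8: 0.21105755×0.391876 = 0.082708
Scale to base peak (0.376624) = 100: 10.85 : 54.78 : 100.00 : 77.92 : 21.96

10.85 : 54.78 : 100.00 : 77.92 : 21.96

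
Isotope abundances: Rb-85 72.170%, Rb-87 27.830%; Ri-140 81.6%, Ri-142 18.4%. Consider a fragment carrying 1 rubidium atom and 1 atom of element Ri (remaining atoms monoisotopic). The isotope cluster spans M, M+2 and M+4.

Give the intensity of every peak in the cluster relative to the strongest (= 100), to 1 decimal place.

Rubidium pattern (n=1): 0.7217 : 0.2783
Element Ri pattern (n=1): 0.8160 : 0.1840
Convolve the two distributions (both contribute in 2-u steps):
  M: 0.7217×0.8160 = 0.588907
  M+2: 0.7217×0.1840 + 0.2783×0.8160 = 0.359886
  M+4: 0.2783×0.1840 = 0.051207
Scale to base peak (0.588907) = 100: 100.0 : 61.1 : 8.7

100.0 : 61.1 : 8.7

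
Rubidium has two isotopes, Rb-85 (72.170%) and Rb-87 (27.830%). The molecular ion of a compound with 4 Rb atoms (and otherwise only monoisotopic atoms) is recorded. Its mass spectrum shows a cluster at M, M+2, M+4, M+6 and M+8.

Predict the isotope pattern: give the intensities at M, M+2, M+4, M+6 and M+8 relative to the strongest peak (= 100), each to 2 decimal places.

Each Rb atom is independently Rb-85 (p = 0.72170) or Rb-87 (q = 0.27830); the cluster is the binomial expansion (p + q)^4.
P(M) = 0.72170^4 = 0.271286
P(M+2) = 4 × 0.72170^3 × 0.27830^1 = 0.418450
P(M+4) = 6 × 0.72170^2 × 0.27830^2 = 0.242042
P(M+6) = 4 × 0.72170^1 × 0.27830^3 = 0.062224
P(M+8) = 0.27830^4 = 0.005999
The M+2 peak is largest (0.418450); scaling to 100 gives 64.83 : 100.00 : 57.84 : 14.87 : 1.43.

64.83 : 100.00 : 57.84 : 14.87 : 1.43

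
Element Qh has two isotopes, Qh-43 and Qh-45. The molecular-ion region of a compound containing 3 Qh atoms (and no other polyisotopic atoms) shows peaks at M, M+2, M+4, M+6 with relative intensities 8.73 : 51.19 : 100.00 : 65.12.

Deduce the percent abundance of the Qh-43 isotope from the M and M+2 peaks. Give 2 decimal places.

Write p for the Qh-43 fraction. I(M+2)/I(M) = [C(3,1)·p^2·(1−p)] / p^3 = 3·(1−p)/p = 51.19/8.73 = 5.8637
(1−p)/p = 5.8637/3 = 1.9546  ⇒  p = 1/(1 + 1.9546) = 0.3385
Qh-43: 33.85%, Qh-45: 66.15%.

33.85%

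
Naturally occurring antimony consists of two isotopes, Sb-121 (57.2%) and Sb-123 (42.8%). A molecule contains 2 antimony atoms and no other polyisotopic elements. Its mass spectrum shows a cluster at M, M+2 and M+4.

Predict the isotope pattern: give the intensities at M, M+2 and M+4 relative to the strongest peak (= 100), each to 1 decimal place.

The 2 Sb atoms are independent, so intensities follow the terms of (0.572 + 0.428)^2.
P(M) = 0.572^2 = 0.327184
P(M+2) = 2 × 0.572^1 × 0.428^1 = 0.489632
P(M+4) = 0.428^2 = 0.183184
The M+2 peak is largest (0.489632); scaling to 100 gives 66.8 : 100.0 : 37.4.

66.8 : 100.0 : 37.4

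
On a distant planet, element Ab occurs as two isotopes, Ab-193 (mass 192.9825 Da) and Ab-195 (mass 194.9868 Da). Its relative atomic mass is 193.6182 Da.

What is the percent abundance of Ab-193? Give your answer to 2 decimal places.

68.28%

Writing the weighted mean with unknown fraction x of Ab-193:
192.9825·x + 194.9868·(1 − x) = 193.6182
(192.9825 − 194.9868)·x = 193.6182 − 194.9868
x = -1.3686 / -2.0043 = 0.68283 → 68.28% Ab-193, 31.72% Ab-195.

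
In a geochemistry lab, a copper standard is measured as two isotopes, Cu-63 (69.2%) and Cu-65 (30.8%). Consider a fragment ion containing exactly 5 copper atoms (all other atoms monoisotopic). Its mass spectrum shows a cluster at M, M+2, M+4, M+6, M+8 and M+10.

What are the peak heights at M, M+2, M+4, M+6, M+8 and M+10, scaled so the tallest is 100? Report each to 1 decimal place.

Expanding (0.692 + 0.308)^5:
P(M) = 0.692^5 = 0.158683
P(M+2) = 5 × 0.692^4 × 0.308^1 = 0.353139
P(M+4) = 10 × 0.692^3 × 0.308^2 = 0.314355
P(M+6) = 10 × 0.692^2 × 0.308^3 = 0.139915
P(M+8) = 5 × 0.692^1 × 0.308^4 = 0.031137
P(M+10) = 0.308^5 = 0.002772
The M+2 peak is largest (0.353139); scaling to 100 gives 44.9 : 100.0 : 89.0 : 39.6 : 8.8 : 0.8.

44.9 : 100.0 : 89.0 : 39.6 : 8.8 : 0.8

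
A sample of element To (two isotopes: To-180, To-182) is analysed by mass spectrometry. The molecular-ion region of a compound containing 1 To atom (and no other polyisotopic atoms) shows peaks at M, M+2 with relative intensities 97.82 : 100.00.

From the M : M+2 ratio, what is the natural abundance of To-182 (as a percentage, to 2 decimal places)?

If p is the fraction of To that is To-180, then I(M+2)/I(M) = [C(1,1)·p^0·(1−p)] / p^1 = 1·(1−p)/p = 100.00/97.82 = 1.0223
(1−p)/p = 1.0223/1 = 1.0223  ⇒  p = 1/(1 + 1.0223) = 0.4945
To-180: 49.45%, To-182: 50.55%.

50.55%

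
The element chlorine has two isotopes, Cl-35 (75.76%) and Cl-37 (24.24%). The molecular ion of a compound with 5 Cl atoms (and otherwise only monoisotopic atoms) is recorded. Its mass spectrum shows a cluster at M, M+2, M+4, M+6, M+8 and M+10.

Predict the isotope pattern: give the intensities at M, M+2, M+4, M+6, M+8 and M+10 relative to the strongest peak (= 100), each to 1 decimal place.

Each Cl atom is independently Cl-35 (p = 0.7576) or Cl-37 (q = 0.2424); the cluster is the binomial expansion (p + q)^5.
P(M) = 0.7576^5 = 0.249574
P(M+2) = 5 × 0.7576^4 × 0.2424^1 = 0.399266
P(M+4) = 10 × 0.7576^3 × 0.2424^2 = 0.255497
P(M+6) = 10 × 0.7576^2 × 0.2424^3 = 0.081748
P(M+8) = 5 × 0.7576^1 × 0.2424^4 = 0.013078
P(M+10) = 0.2424^5 = 0.000837
The M+2 peak is largest (0.399266); scaling to 100 gives 62.5 : 100.0 : 64.0 : 20.5 : 3.3 : 0.2.

62.5 : 100.0 : 64.0 : 20.5 : 3.3 : 0.2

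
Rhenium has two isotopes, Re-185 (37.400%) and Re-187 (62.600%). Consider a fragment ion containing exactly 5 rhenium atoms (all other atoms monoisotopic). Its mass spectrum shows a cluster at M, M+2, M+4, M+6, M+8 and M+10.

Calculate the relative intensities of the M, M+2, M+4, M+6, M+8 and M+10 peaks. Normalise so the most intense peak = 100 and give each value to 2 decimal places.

2.13 : 17.85 : 59.74 : 100.00 : 83.69 : 28.02

Each Re atom is independently Re-185 (p = 0.37400) or Re-187 (q = 0.62600); the cluster is the binomial expansion (p + q)^5.
P(M) = 0.37400^5 = 0.007317
P(M+2) = 5 × 0.37400^4 × 0.62600^1 = 0.061239
P(M+4) = 10 × 0.37400^3 × 0.62600^2 = 0.205005
P(M+6) = 10 × 0.37400^2 × 0.62600^3 = 0.343136
P(M+8) = 5 × 0.37400^1 × 0.62600^4 = 0.287170
P(M+10) = 0.62600^5 = 0.096133
The M+6 peak is largest (0.343136); scaling to 100 gives 2.13 : 17.85 : 59.74 : 100.00 : 83.69 : 28.02.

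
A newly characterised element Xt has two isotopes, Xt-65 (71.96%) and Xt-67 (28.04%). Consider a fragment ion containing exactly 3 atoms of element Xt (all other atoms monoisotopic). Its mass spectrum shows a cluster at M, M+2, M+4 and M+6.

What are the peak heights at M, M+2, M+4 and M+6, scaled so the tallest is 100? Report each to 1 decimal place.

85.5 : 100.0 : 39.0 : 5.1

Expanding (0.7196 + 0.2804)^3:
P(M) = 0.7196^3 = 0.372626
P(M+2) = 3 × 0.7196^2 × 0.2804^1 = 0.435594
P(M+4) = 3 × 0.7196^1 × 0.2804^2 = 0.169734
P(M+6) = 0.2804^3 = 0.022046
The M+2 peak is largest (0.435594); scaling to 100 gives 85.5 : 100.0 : 39.0 : 5.1.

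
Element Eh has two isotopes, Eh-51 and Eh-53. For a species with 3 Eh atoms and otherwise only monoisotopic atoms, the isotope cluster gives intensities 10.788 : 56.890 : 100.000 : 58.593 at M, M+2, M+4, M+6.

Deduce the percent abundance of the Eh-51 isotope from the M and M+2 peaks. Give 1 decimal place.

36.3%

Write p for the Eh-51 fraction. I(M+2)/I(M) = [C(3,1)·p^2·(1−p)] / p^3 = 3·(1−p)/p = 56.890/10.788 = 5.2735
(1−p)/p = 5.2735/3 = 1.7578  ⇒  p = 1/(1 + 1.7578) = 0.3626
Eh-51: 36.3%, Eh-53: 63.7%.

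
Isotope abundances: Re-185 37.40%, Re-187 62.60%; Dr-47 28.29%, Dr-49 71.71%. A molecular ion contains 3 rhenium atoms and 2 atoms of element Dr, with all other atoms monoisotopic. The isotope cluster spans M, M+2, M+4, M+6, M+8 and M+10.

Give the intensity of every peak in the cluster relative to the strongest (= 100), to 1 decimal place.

1.3 : 12.7 : 50.6 : 100.0 : 97.8 : 37.9

Rhenium pattern (n=3): 0.05231362 : 0.26268713 : 0.43968487 : 0.24531438
Element Dr pattern (n=2): 0.08003241 : 0.40573518 : 0.51423241
Convolve the two distributions (both contribute in 2-u steps):
  M: 0.05231362×0.08003241 = 0.004187
  M+2: 0.05231362×0.40573518 + 0.26268713×0.08003241 = 0.042249
  M+4: 0.05231362×0.51423241 + 0.26268713×0.40573518 + 0.43968487×0.08003241 = 0.168672
  M+6: 0.26268713×0.51423241 + 0.43968487×0.40573518 + 0.24531438×0.08003241 = 0.333111
  M+8: 0.43968487×0.51423241 + 0.24531438×0.40573518 = 0.325633
  M+10: 0.24531438×0.51423241 = 0.126149
Scale to base peak (0.333111) = 100: 1.3 : 12.7 : 50.6 : 100.0 : 97.8 : 37.9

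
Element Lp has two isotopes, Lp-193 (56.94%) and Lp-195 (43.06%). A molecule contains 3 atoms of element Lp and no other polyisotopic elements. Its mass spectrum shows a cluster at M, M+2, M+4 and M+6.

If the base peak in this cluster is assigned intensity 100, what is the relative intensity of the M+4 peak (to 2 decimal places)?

(0.5694 + 0.4306)^3 gives M 0.1846, M+2 0.4188, M+4 0.3167, M+6 0.0798; the largest is M+2.
P(M+2) = C(3,1) × 0.5694^2 × 0.4306^1 = 3 × 0.32421636 × 0.4306 = 0.418823 (base)
P(M+4) = C(3,2) × 0.5694^1 × 0.4306^2 = 3 × 0.5694 × 0.18541636 = 0.316728
Relative intensity = 0.316728 / 0.418823 × 100 = 75.62

75.62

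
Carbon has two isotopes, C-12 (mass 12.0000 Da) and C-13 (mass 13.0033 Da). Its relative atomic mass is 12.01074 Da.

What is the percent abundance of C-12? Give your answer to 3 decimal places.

Let x be the fractional abundance of C-12; then C-13 has abundance 1 − x.
12.0000·x + 13.0033·(1 − x) = 12.01074
(12.0000 − 13.0033)·x = 12.01074 − 13.0033
x = -0.99256 / -1.0033 = 0.98930 → 98.930% C-12, 1.070% C-13.

98.930%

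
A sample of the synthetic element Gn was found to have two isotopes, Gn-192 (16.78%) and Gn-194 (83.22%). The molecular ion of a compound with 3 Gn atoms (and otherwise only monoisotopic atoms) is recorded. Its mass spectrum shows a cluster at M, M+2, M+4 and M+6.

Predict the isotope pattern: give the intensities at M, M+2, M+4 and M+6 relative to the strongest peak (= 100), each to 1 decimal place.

0.8 : 12.2 : 60.5 : 100.0

The 3 Gn atoms are independent, so intensities follow the terms of (0.1678 + 0.8322)^3.
P(M) = 0.1678^3 = 0.004725
P(M+2) = 3 × 0.1678^2 × 0.8322^1 = 0.070296
P(M+4) = 3 × 0.1678^1 × 0.8322^2 = 0.348633
P(M+6) = 0.8322^3 = 0.576346
The M+6 peak is largest (0.576346); scaling to 100 gives 0.8 : 12.2 : 60.5 : 100.0.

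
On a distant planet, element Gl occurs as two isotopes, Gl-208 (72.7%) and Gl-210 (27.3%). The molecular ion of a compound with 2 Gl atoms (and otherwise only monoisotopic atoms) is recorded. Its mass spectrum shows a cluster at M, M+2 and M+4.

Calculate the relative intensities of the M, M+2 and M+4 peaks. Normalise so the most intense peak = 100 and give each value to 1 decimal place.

100.0 : 75.1 : 14.1

The 2 Gl atoms are independent, so intensities follow the terms of (0.727 + 0.273)^2.
P(M) = 0.727^2 = 0.528529
P(M+2) = 2 × 0.727^1 × 0.273^1 = 0.396942
P(M+4) = 0.273^2 = 0.074529
The M peak is largest (0.528529); scaling to 100 gives 100.0 : 75.1 : 14.1.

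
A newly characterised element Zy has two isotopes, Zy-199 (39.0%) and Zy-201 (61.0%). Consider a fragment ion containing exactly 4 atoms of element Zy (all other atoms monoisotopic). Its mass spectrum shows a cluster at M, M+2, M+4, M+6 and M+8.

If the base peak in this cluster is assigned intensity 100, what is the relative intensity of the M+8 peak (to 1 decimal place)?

39.1

Term probabilities: M 0.0231, M+2 0.1447, M+4 0.3396, M+6 0.3541, M+8 0.1385. Base peak = M+6.
P(M+6) = C(4,3) × 0.390^1 × 0.610^3 = 4 × 0.3900 × 0.226981 = 0.354090 (base)
P(M+8) = C(4,4) × 0.390^0 × 0.610^4 = 1 × 1.0000 × 0.13845841 = 0.138458
Relative intensity = 0.138458 / 0.354090 × 100 = 39.1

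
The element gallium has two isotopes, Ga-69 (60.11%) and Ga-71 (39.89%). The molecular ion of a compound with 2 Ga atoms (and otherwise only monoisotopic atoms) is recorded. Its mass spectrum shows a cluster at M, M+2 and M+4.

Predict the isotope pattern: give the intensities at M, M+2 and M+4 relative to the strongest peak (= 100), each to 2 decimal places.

The 2 Ga atoms are independent, so intensities follow the terms of (0.6011 + 0.3989)^2.
P(M) = 0.6011^2 = 0.361321
P(M+2) = 2 × 0.6011^1 × 0.3989^1 = 0.479558
P(M+4) = 0.3989^2 = 0.159121
The M+2 peak is largest (0.479558); scaling to 100 gives 75.34 : 100.00 : 33.18.

75.34 : 100.00 : 33.18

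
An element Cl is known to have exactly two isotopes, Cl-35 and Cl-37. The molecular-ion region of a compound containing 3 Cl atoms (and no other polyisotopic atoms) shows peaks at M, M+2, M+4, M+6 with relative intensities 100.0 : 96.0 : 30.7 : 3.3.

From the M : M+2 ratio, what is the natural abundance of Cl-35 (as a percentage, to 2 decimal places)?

If p is the fraction of Cl that is Cl-35, then I(M+2)/I(M) = [C(3,1)·p^2·(1−p)] / p^3 = 3·(1−p)/p = 96.0/100.0 = 0.9600
(1−p)/p = 0.9600/3 = 0.3200  ⇒  p = 1/(1 + 0.3200) = 0.7576
Cl-35: 75.76%, Cl-37: 24.24%.

75.76%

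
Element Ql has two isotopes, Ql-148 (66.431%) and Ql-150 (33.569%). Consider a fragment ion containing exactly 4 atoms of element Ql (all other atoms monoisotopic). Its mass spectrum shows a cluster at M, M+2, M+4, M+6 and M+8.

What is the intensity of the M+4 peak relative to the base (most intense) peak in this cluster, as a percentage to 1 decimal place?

(0.66431 + 0.33569)^4 gives M 0.1948, M+2 0.3937, M+4 0.2984, M+6 0.1005, M+8 0.0127; the largest is M+2.
P(M+2) = C(4,1) × 0.66431^3 × 0.33569^1 = 4 × 0.29316517 × 0.33569 = 0.393650 (base)
P(M+4) = C(4,2) × 0.66431^2 × 0.33569^2 = 6 × 0.44130778 × 0.11268778 = 0.298380
Relative intensity = 0.298380 / 0.393650 × 100 = 75.8

75.8%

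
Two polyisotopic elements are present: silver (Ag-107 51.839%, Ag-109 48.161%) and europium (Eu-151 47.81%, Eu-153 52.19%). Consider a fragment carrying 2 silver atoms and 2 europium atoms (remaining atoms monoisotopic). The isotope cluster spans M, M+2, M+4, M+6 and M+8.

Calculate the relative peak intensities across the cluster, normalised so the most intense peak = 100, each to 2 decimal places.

16.36 : 66.13 : 100.00 : 67.06 : 16.83

Silver pattern (n=2): 0.26872819 : 0.49932362 : 0.23194819
Europium pattern (n=2): 0.22857961 : 0.49904078 : 0.27237961
Convolve the two distributions (both contribute in 2-u steps):
  M: 0.26872819×0.22857961 = 0.061426
  M+2: 0.26872819×0.49904078 + 0.49932362×0.22857961 = 0.248242
  M+4: 0.26872819×0.27237961 + 0.49932362×0.49904078 + 0.23194819×0.22857961 = 0.375398
  M+6: 0.49932362×0.27237961 + 0.23194819×0.49904078 = 0.251757
  M+8: 0.23194819×0.27237961 = 0.063178
Scale to base peak (0.375398) = 100: 16.36 : 66.13 : 100.00 : 67.06 : 16.83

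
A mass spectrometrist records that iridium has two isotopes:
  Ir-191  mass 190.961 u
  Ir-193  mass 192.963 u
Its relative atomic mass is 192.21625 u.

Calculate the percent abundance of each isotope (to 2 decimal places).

Ir-191: 37.30%, Ir-193: 62.70%

Let x be the fractional abundance of Ir-191; then Ir-193 has abundance 1 − x.
190.961·x + 192.963·(1 − x) = 192.21625
(190.961 − 192.963)·x = 192.21625 − 192.963
x = -0.74675 / -2.002 = 0.37300 → 37.30% Ir-191, 62.70% Ir-193.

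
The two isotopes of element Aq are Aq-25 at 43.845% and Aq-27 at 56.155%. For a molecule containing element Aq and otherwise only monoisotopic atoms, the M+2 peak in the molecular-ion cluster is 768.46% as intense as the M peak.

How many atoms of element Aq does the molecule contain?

The M+2/M ratio from n Aq atoms is n · q/p = n · 0.56155/0.43845.
n = 7.6846 × 0.43845/0.56155 = 6.00 ≈ 6

6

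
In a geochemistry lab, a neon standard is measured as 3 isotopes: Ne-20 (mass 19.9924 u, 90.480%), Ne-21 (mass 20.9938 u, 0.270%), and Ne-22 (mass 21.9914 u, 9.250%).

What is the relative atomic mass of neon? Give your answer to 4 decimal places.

The abundance-weighted mean is 0.90480 × 19.9924 + 0.00270 × 20.9938 + 0.09250 × 21.9914
= 18.08912 + 0.05668 + 2.03420 = 20.18000 u

20.1800 u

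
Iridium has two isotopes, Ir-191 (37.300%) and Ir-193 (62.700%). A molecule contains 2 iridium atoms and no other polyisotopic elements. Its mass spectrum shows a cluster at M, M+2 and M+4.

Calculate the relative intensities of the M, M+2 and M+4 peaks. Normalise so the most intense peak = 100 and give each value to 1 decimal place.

29.7 : 100.0 : 84.0

The 2 Ir atoms are independent, so intensities follow the terms of (0.37300 + 0.62700)^2.
P(M) = 0.37300^2 = 0.139129
P(M+2) = 2 × 0.37300^1 × 0.62700^1 = 0.467742
P(M+4) = 0.62700^2 = 0.393129
The M+2 peak is largest (0.467742); scaling to 100 gives 29.7 : 100.0 : 84.0.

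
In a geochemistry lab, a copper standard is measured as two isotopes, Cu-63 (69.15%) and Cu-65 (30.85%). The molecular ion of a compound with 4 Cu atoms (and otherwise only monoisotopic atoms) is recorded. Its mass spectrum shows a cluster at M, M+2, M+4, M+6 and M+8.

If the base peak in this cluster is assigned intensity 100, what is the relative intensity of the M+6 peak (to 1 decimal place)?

19.9

Term probabilities: M 0.2286, M+2 0.4080, M+4 0.2731, M+6 0.0812, M+8 0.0091. Base peak = M+2.
P(M+2) = C(4,1) × 0.6915^3 × 0.3085^1 = 4 × 0.33065611 × 0.3085 = 0.408030 (base)
P(M+6) = C(4,3) × 0.6915^1 × 0.3085^3 = 4 × 0.6915 × 0.02936064 = 0.081212
Relative intensity = 0.081212 / 0.408030 × 100 = 19.9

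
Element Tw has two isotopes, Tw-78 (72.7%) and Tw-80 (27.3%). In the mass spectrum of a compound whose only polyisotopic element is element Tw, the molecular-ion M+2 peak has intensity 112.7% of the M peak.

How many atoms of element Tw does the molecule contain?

3

With n Tw atoms, P(M+2)/P(M) = C(n,1)·p^(n−1)q / p^n = n·q/p = n · 0.273/0.727.
n = 1.127 × 0.727/0.273 = 3.00 ≈ 3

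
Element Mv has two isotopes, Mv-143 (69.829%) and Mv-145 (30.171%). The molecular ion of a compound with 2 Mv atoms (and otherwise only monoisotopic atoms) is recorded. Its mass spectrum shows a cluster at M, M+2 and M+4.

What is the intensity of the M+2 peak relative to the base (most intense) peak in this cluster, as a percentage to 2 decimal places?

Binomial terms of (0.69829 + 0.30171)^2: M 0.4876, M+2 0.4214, M+4 0.0910 → M is the base peak.
P(M) = C(2,0) × 0.69829^2 × 0.30171^0 = 1 × 0.48760892 × 1.0000 = 0.487609 (base)
P(M+2) = C(2,1) × 0.69829^1 × 0.30171^1 = 2 × 0.69829 × 0.30171 = 0.421362
Relative intensity = 0.421362 / 0.487609 × 100 = 86.41

86.41%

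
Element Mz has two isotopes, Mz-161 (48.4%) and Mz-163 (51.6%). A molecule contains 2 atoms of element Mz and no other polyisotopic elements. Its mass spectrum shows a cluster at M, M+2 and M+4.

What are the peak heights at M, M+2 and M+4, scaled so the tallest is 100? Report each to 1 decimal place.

46.9 : 100.0 : 53.3

The 2 Mz atoms are independent, so intensities follow the terms of (0.484 + 0.516)^2.
P(M) = 0.484^2 = 0.234256
P(M+2) = 2 × 0.484^1 × 0.516^1 = 0.499488
P(M+4) = 0.516^2 = 0.266256
The M+2 peak is largest (0.499488); scaling to 100 gives 46.9 : 100.0 : 53.3.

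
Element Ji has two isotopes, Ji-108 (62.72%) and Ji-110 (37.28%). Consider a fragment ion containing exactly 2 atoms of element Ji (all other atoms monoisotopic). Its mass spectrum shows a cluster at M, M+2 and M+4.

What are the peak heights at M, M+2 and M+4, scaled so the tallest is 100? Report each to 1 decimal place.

Each Ji atom is independently Ji-108 (p = 0.6272) or Ji-110 (q = 0.3728); the cluster is the binomial expansion (p + q)^2.
P(M) = 0.6272^2 = 0.393380
P(M+2) = 2 × 0.6272^1 × 0.3728^1 = 0.467640
P(M+4) = 0.3728^2 = 0.138980
The M+2 peak is largest (0.467640); scaling to 100 gives 84.1 : 100.0 : 29.7.

84.1 : 100.0 : 29.7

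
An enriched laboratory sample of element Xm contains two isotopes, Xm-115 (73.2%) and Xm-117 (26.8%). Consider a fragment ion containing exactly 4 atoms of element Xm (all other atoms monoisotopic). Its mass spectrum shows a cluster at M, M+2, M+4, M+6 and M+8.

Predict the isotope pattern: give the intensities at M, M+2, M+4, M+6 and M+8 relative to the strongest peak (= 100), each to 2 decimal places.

Each Xm atom is independently Xm-115 (p = 0.732) or Xm-117 (q = 0.268); the cluster is the binomial expansion (p + q)^4.
P(M) = 0.732^4 = 0.287107
P(M+2) = 4 × 0.732^3 × 0.268^1 = 0.420463
P(M+4) = 6 × 0.732^2 × 0.268^2 = 0.230910
P(M+6) = 4 × 0.732^1 × 0.268^3 = 0.056361
P(M+8) = 0.268^4 = 0.005159
The M+2 peak is largest (0.420463); scaling to 100 gives 68.28 : 100.00 : 54.92 : 13.40 : 1.23.

68.28 : 100.00 : 54.92 : 13.40 : 1.23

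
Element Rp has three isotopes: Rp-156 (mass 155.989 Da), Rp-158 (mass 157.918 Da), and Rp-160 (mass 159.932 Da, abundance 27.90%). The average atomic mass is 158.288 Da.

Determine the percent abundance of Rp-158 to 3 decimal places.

62.152%

The remaining 72.10% is split between Rp-156 (fraction x) and Rp-158 (fraction 0.7210 − x).
Substituting: 155.989x + 157.918(0.7210 − x) = 113.666972
(155.989 − 157.918)x = -0.191906  ⇒  x = 0.09948, y = 0.62152
Rp-156: 9.948%, Rp-158: 62.152%.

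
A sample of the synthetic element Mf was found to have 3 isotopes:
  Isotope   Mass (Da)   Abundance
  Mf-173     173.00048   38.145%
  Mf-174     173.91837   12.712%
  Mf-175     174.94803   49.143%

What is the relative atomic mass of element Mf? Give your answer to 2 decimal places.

The abundance-weighted mean is 0.38145 × 173.00048 + 0.12712 × 173.91837 + 0.49143 × 174.94803
= 65.991033 + 22.108503 + 85.974710 = 174.074246 Da

174.07 Da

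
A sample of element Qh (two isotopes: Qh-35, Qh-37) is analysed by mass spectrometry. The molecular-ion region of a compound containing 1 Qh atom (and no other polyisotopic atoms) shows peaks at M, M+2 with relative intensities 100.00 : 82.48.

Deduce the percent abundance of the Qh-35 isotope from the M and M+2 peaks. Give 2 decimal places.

If p is the fraction of Qh that is Qh-35, then I(M+2)/I(M) = [C(1,1)·p^0·(1−p)] / p^1 = 1·(1−p)/p = 82.48/100.00 = 0.8248
(1−p)/p = 0.8248/1 = 0.8248  ⇒  p = 1/(1 + 0.8248) = 0.5480
Qh-35: 54.80%, Qh-37: 45.20%.

54.80%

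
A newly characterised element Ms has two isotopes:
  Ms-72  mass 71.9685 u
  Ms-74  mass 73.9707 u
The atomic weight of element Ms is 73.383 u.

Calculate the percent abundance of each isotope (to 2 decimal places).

Writing the weighted mean with unknown fraction x of Ms-72:
71.9685·x + 73.9707·(1 − x) = 73.383
(71.9685 − 73.9707)·x = 73.383 − 73.9707
x = -0.5877 / -2.0022 = 0.29353 → 29.35% Ms-72, 70.65% Ms-74.

Ms-72: 29.35%, Ms-74: 70.65%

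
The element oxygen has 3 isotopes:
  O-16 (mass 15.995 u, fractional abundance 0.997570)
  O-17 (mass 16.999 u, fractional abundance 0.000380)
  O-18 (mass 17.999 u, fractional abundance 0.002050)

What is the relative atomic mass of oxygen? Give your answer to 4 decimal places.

15.9995 u

Weight each isotope mass by its fractional abundance: 0.997570 × 15.995 + 0.000380 × 16.999 + 0.002050 × 17.999
= 15.95613 + 0.00646 + 0.03690 = 15.99949 u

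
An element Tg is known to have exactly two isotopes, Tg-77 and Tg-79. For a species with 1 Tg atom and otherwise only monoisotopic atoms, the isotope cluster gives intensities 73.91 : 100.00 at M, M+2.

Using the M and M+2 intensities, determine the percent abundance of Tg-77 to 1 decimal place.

42.5%

Let p = fractional abundance of Tg-77. I(M+2)/I(M) = [C(1,1)·p^0·(1−p)] / p^1 = 1·(1−p)/p = 100.00/73.91 = 1.3530
(1−p)/p = 1.3530/1 = 1.3530  ⇒  p = 1/(1 + 1.3530) = 0.4250
Tg-77: 42.5%, Tg-79: 57.5%.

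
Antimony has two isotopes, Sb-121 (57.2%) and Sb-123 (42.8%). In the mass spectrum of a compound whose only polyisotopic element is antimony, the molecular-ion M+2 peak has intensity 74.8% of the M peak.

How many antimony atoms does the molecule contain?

For n independent Sb atoms, I(M+2)/I(M) = n · (abundance Sb-123) / (abundance Sb-121) = n · 0.428/0.572.
n = 0.748 × 0.572/0.428 = 1.00 ≈ 1

1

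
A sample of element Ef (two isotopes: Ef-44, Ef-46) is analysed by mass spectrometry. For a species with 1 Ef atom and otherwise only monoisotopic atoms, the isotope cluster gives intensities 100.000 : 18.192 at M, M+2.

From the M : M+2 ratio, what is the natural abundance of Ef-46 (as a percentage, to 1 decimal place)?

15.4%

Let p = fractional abundance of Ef-44. I(M+2)/I(M) = [C(1,1)·p^0·(1−p)] / p^1 = 1·(1−p)/p = 18.192/100.000 = 0.1819
(1−p)/p = 0.1819/1 = 0.1819  ⇒  p = 1/(1 + 0.1819) = 0.8461
Ef-44: 84.6%, Ef-46: 15.4%.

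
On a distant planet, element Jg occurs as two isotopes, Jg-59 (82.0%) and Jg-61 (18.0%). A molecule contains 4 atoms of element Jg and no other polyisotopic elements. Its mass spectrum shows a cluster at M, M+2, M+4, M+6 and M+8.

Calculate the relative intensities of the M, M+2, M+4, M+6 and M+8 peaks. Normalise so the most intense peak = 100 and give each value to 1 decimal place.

100.0 : 87.8 : 28.9 : 4.2 : 0.2

The 4 Jg atoms are independent, so intensities follow the terms of (0.820 + 0.180)^4.
P(M) = 0.820^4 = 0.452122
P(M+2) = 4 × 0.820^3 × 0.180^1 = 0.396985
P(M+4) = 6 × 0.820^2 × 0.180^2 = 0.130715
P(M+6) = 4 × 0.820^1 × 0.180^3 = 0.019129
P(M+8) = 0.180^4 = 0.001050
The M peak is largest (0.452122); scaling to 100 gives 100.0 : 87.8 : 28.9 : 4.2 : 0.2.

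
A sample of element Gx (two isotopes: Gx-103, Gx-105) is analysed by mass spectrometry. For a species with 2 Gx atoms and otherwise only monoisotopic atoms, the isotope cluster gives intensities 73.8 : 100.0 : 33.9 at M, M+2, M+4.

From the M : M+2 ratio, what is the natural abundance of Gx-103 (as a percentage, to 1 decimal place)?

59.6%

If p is the fraction of Gx that is Gx-103, then I(M+2)/I(M) = [C(2,1)·p^1·(1−p)] / p^2 = 2·(1−p)/p = 100.0/73.8 = 1.3550
(1−p)/p = 1.3550/2 = 0.6775  ⇒  p = 1/(1 + 0.6775) = 0.5961
Gx-103: 59.6%, Gx-105: 40.4%.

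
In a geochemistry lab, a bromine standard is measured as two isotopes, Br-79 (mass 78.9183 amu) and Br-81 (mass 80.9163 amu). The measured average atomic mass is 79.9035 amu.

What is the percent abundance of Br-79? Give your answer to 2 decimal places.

50.69%

Writing the weighted mean with unknown fraction x of Br-79:
78.9183·x + 80.9163·(1 − x) = 79.9035
(78.9183 − 80.9163)·x = 79.9035 − 80.9163
x = -1.0128 / -1.9980 = 0.50691 → 50.69% Br-79, 49.31% Br-81.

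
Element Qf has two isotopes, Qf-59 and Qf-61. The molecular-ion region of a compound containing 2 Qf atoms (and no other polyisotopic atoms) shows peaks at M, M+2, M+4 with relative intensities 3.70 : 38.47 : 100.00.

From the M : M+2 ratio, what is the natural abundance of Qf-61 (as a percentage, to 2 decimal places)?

83.87%

Let p = fractional abundance of Qf-59. I(M+2)/I(M) = [C(2,1)·p^1·(1−p)] / p^2 = 2·(1−p)/p = 38.47/3.70 = 10.3973
(1−p)/p = 10.3973/2 = 5.1986  ⇒  p = 1/(1 + 5.1986) = 0.1613
Qf-59: 16.13%, Qf-61: 83.87%.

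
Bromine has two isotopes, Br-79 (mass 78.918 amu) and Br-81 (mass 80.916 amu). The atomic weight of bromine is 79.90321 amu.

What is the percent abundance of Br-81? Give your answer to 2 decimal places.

Writing the weighted mean with unknown fraction x of Br-79:
78.918·x + 80.916·(1 − x) = 79.90321
(78.918 − 80.916)·x = 79.90321 − 80.916
x = -1.01279 / -1.998 = 0.50690 → 50.69% Br-79, 49.31% Br-81.

49.31%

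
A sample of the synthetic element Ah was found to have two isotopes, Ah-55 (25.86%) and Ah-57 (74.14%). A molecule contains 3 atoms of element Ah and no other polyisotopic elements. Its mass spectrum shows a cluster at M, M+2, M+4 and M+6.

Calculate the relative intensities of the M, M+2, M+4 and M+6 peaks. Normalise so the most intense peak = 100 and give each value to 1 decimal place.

Expanding (0.2586 + 0.7414)^3:
P(M) = 0.2586^3 = 0.017294
P(M+2) = 3 × 0.2586^2 × 0.7414^1 = 0.148741
P(M+4) = 3 × 0.2586^1 × 0.7414^2 = 0.426437
P(M+6) = 0.7414^3 = 0.407528
The M+4 peak is largest (0.426437); scaling to 100 gives 4.1 : 34.9 : 100.0 : 95.6.

4.1 : 34.9 : 100.0 : 95.6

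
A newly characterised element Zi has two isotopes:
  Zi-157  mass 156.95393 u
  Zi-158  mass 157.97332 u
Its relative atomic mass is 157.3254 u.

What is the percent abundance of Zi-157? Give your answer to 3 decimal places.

63.560%

With x = fraction of Zi-157 (so Zi-158 is 1 − x):
156.95393·x + 157.97332·(1 − x) = 157.3254
(156.95393 − 157.97332)·x = 157.3254 − 157.97332
x = -0.64792 / -1.01939 = 0.63560 → 63.560% Zi-157, 36.440% Zi-158.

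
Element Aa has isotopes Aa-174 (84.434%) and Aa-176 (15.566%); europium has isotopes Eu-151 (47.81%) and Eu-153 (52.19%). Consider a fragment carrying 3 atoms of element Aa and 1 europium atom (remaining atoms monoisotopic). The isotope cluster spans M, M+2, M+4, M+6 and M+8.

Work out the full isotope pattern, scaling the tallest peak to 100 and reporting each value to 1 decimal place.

60.8 : 100.0 : 42.9 : 7.1 : 0.4

Element Aa pattern (n=3): 0.60193846 : 0.33291473 : 0.06137516 : 0.00377165
Europium pattern (n=1): 0.4781 : 0.5219
Convolve the two distributions (both contribute in 2-u steps):
  M: 0.60193846×0.4781 = 0.287787
  M+2: 0.60193846×0.5219 + 0.33291473×0.4781 = 0.473318
  M+4: 0.33291473×0.5219 + 0.06137516×0.4781 = 0.203092
  M+6: 0.06137516×0.5219 + 0.00377165×0.4781 = 0.033835
  M+8: 0.00377165×0.5219 = 0.001968
Scale to base peak (0.473318) = 100: 60.8 : 100.0 : 42.9 : 7.1 : 0.4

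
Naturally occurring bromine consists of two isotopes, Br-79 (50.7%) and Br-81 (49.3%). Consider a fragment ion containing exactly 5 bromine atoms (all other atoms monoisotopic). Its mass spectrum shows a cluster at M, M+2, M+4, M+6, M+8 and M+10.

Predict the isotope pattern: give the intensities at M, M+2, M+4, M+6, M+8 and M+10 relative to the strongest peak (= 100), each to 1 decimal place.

Expanding (0.507 + 0.493)^5:
P(M) = 0.507^5 = 0.033500
P(M+2) = 5 × 0.507^4 × 0.493^1 = 0.162873
P(M+4) = 10 × 0.507^3 × 0.493^2 = 0.316751
P(M+6) = 10 × 0.507^2 × 0.493^3 = 0.308004
P(M+8) = 5 × 0.507^1 × 0.493^4 = 0.149750
P(M+10) = 0.493^5 = 0.029123
The M+4 peak is largest (0.316751); scaling to 100 gives 10.6 : 51.4 : 100.0 : 97.2 : 47.3 : 9.2.

10.6 : 51.4 : 100.0 : 97.2 : 47.3 : 9.2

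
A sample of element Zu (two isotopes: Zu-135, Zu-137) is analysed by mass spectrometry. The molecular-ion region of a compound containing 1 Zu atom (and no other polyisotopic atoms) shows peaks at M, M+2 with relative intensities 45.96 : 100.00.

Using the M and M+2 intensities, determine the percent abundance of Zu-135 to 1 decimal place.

31.5%

Write p for the Zu-135 fraction. I(M+2)/I(M) = [C(1,1)·p^0·(1−p)] / p^1 = 1·(1−p)/p = 100.00/45.96 = 2.1758
(1−p)/p = 2.1758/1 = 2.1758  ⇒  p = 1/(1 + 2.1758) = 0.3149
Zu-135: 31.5%, Zu-137: 68.5%.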